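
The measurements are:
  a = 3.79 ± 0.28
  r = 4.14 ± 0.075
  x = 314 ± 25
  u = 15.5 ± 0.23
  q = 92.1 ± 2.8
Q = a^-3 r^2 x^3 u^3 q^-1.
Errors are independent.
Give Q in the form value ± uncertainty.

(3.94 ± 1.31) × 10^8

Q is a product of powers, so relative uncertainties combine in quadrature:
  (-3·δa/a)² = (-3×0.0739)² = 0.0491;  (2·δr/r)² = (2×0.0181)² = 0.00131;  (3·δx/x)² = (3×0.0796)² = 0.0571;  (3·δu/u)² = (3×0.0148)² = 0.00198;  (-1·δq/q)² = (-1×0.0304)² = 0.000924
δQ/Q = √(0.110) = 0.332
Q = 3.94e+08, so δQ = 0.332 × 3.94e+08 = 1.31e+08.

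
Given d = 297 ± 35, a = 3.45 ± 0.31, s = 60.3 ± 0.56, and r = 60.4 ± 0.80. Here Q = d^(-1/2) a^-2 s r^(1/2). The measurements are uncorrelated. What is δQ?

0.433

Q is a product of powers, so relative uncertainties combine in quadrature:
  (−½·δd/d)² = (-0.5×0.118)² = 0.00347;  (-2·δa/a)² = (-2×0.0899)² = 0.0323;  (1·δs/s)² = (1×0.00929)² = 8.62e-05;  (½·δr/r)² = (0.5×0.0132)² = 4.39e-05
δQ/Q = √(0.0359) = 0.189
Q = 2.28, so δQ = 0.189 × 2.28 = 0.433.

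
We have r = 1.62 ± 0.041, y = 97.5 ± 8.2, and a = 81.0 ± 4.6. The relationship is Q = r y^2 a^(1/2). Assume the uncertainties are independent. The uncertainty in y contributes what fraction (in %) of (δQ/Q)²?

(δQ/Q)² = (1·δr/r)² + (2·δy/y)² + (½·δa/a)²
  r term: (1×0.0253)² = 0.000641
  y term: (2×0.0841)² = 0.0283
  a term: (0.5×0.0568)² = 0.000806
Total = 0.0297. Share from y = 0.0283/0.0297 = 0.951.

95.1%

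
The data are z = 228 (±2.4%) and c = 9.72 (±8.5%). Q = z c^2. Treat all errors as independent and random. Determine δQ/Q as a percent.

17.2%

Each factor contributes (exponent × relative error)² to (δQ/Q)²:
  (1·δz/z)² = (1×0.0240)² = 0.000576;  (2·δc/c)² = (2×0.0850)² = 0.0289
δQ/Q = √(0.0295) = 0.172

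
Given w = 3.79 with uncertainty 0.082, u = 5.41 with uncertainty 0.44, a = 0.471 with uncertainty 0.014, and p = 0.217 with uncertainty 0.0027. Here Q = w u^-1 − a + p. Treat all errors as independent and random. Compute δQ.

Let h = w·u^-1 = 0.701. δh/h = √((1·δw/w)² + (-1·δu/u)²) = √(0.000468 + 0.00661) = 0.0842, so δh = 0.0590.
Q = h − a + p: δQ = √(δh² + δa² + δp²) = √(0.00348 + 0.000196 + 7.29e-06) = 0.0607

0.0607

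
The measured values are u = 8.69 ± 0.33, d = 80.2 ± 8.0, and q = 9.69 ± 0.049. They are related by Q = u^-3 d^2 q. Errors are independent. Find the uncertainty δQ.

21.8

For a monomial Q ∝ u^-3, d^2, q, fractional errors add in quadrature:
  (-3·δu/u)² = (-3×0.0380)² = 0.0130;  (2·δd/d)² = (2×0.0998)² = 0.0398;  (1·δq/q)² = (1×0.00506)² = 2.56e-05
δQ/Q = √(0.0528) = 0.230
Q = 95.0, so δQ = 0.230 × 95.0 = 21.8.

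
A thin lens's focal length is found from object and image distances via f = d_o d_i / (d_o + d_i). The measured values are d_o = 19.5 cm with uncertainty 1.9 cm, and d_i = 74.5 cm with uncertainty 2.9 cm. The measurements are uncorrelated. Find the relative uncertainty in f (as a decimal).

0.0776

∂f/∂d_o = (d_i/(d_o+d_i))² = 0.628;  ∂f/∂d_i = (d_o/(d_o+d_i))² = 0.0430
δf = √((∂f/∂d_o · δd_o)² + (∂f/∂d_i · δd_i)²) = √(1.42 + 0.0156) = 1.20 cm
f = 15.5 cm, so δf/f = 1.20/15.5 = 0.0776.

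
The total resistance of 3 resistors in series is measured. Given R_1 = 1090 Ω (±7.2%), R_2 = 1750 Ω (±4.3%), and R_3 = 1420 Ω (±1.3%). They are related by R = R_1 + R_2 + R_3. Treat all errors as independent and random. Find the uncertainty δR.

Absolute uncertainties add in quadrature for a linear combination:
  (δR_1)² = 6160;  (δR_2)² = 5660;  (δR_3)² = 341
δR = √(12200) = 110 Ω

110 Ω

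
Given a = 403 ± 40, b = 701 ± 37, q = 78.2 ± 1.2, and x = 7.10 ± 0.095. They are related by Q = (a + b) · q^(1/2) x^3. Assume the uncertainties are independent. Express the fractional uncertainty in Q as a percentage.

6.41%

Let u = a + b = 1100. δu = √(δa² + δb²) = √(1600 + 1370) = 54.5, so δu/u = 0.0494.
Q is then a monomial in u, q, x:
δQ/Q = √((δu/u)² + (½·δq/q)² + (3·δx/x)²) = √(0.00244 + 5.89e-05 + 0.00161) = 0.0641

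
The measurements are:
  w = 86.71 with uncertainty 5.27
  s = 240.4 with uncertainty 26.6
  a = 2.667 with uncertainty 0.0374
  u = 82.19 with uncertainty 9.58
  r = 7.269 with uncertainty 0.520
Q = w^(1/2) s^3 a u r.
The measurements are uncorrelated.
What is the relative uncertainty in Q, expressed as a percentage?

36.1%

For a monomial Q ∝ w^(1/2), s^3, a, u, r, fractional errors add in quadrature:
  (½·δw/w)² = (0.5×0.0608)² = 0.000923;  (3·δs/s)² = (3×0.111)² = 0.110;  (1·δa/a)² = (1×0.0140)² = 0.000197;  (1·δu/u)² = (1×0.117)² = 0.0136;  (1·δr/r)² = (1×0.0715)² = 0.00512
δQ/Q = √(0.130) = 0.361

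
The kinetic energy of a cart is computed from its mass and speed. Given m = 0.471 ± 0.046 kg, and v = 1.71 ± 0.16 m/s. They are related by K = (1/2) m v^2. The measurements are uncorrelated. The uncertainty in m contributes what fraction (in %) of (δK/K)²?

21.4%

(δK/K)² = (1·δm/m)² + (2·δv/v)²
  m term: (1×0.0977)² = 0.00954
  v term: (2×0.0936)² = 0.0350
Total = 0.0446. Share from m = 0.00954/0.0446 = 0.214.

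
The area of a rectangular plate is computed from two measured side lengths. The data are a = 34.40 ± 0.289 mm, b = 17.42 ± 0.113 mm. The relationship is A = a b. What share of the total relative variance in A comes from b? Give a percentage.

(δA/A)² = (1·δa/a)² + (1·δb/b)²
  a term: (1×0.00840)² = 7.06e-05
  b term: (1×0.00649)² = 4.21e-05
Total = 0.000113. Share from b = 4.21e-05/0.000113 = 0.374.

37.4%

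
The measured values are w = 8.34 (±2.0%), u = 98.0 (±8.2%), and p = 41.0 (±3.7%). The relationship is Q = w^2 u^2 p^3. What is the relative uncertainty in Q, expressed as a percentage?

20.2%

Q is a product of powers, so relative uncertainties combine in quadrature:
  (2·δw/w)² = (2×0.0200)² = 0.00160;  (2·δu/u)² = (2×0.0820)² = 0.0269;  (3·δp/p)² = (3×0.0370)² = 0.0123
δQ/Q = √(0.0408) = 0.202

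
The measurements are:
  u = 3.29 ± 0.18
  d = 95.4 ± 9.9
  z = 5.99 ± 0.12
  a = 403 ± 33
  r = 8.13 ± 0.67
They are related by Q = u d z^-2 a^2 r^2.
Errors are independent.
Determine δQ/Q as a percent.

For a monomial Q ∝ u, d, z^-2, a^2, r^2, fractional errors add in quadrature:
  (1·δu/u)² = (1×0.0547)² = 0.00299;  (1·δd/d)² = (1×0.104)² = 0.0108;  (-2·δz/z)² = (-2×0.0200)² = 0.00161;  (2·δa/a)² = (2×0.0819)² = 0.0268;  (2·δr/r)² = (2×0.0824)² = 0.0272
δQ/Q = √(0.0694) = 0.263

26.3%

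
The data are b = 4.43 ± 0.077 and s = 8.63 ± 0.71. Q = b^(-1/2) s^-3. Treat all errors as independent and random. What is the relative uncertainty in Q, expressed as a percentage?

For a monomial Q ∝ b^(-1/2), s^-3, fractional errors add in quadrature:
  (−½·δb/b)² = (-0.5×0.0174)² = 7.55e-05;  (-3·δs/s)² = (-3×0.0823)² = 0.0609
δQ/Q = √(0.0610) = 0.247

24.7%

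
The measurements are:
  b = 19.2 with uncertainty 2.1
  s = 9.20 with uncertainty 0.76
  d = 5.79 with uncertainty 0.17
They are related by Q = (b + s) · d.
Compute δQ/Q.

Let u = b + s = 28.4. δu = √(δb² + δs²) = √(4.41 + 0.578) = 2.23, so δu/u = 0.0786.
Q is then a monomial in u, d:
δQ/Q = √((δu/u)² + (1·δd/d)²) = √(0.00618 + 0.000862) = 0.0839

0.0839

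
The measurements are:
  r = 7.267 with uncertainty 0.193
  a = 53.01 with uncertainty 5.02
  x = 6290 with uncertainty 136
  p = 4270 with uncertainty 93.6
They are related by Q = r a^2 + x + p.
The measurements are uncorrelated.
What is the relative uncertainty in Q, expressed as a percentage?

Let w = r·a^2 = 20420. δw/w = √((1·δr/r)² + (2·δa/a)²) = √(0.000705 + 0.0359) = 0.191, so δw = 3910.
Q = w + x + p: δQ = √(δw² + δx² + δp²) = √(1.53e+07 + 18500 + 8760) = 3910
Q = 30980, so δQ/Q = 3910/30980 = 0.126.

12.6%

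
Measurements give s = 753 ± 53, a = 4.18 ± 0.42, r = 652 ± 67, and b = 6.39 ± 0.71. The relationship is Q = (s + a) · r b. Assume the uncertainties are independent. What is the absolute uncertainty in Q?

5.26e+05

Let u = s + a = 757. δu = √(δs² + δa²) = √(2810 + 0.176) = 53.0, so δu/u = 0.0700.
Q is then a monomial in u, r, b:
δQ/Q = √((δu/u)² + (1·δr/r)² + (1·δb/b)²) = √(0.00490 + 0.0106 + 0.0123) = 0.167
Q = 3.15e+06, so δQ = 0.167 × 3.15e+06 = 5.26e+05.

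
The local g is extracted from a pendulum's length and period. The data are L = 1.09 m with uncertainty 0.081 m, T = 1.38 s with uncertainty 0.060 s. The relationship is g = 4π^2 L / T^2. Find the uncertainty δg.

g is a product of powers, so relative uncertainties combine in quadrature:
  (1·δL/L)² = (1×0.0743)² = 0.00552;  (-2·δT/T)² = (-2×0.0435)² = 0.00756
δg/g = √(0.0131) = 0.114
g = 22.6 m/s^2, so δg = 0.114 × 22.6 = 2.58 m/s^2.

2.58 m/s^2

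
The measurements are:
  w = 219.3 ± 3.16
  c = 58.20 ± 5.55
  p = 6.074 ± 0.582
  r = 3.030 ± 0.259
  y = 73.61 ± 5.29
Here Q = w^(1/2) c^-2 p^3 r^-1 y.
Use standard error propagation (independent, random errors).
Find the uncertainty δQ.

Since Q is a product/quotient, work with relative uncertainties:
  (½·δw/w)² = (0.5×0.0144)² = 5.19e-05;  (-2·δc/c)² = (-2×0.0954)² = 0.0364;  (3·δp/p)² = (3×0.0958)² = 0.0826;  (-1·δr/r)² = (-1×0.0855)² = 0.00731;  (1·δy/y)² = (1×0.0719)² = 0.00516
δQ/Q = √(0.132) = 0.363
Q = 23.80, so δQ = 0.363 × 23.80 = 8.63.

8.63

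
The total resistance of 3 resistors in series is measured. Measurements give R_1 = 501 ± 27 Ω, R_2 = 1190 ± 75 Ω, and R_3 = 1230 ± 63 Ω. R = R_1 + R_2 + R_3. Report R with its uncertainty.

R is a linear combination, so absolute uncertainties add in quadrature:
  (δR_1)² = 729;  (δR_2)² = 5620;  (δR_3)² = 3970
δR = √(10300) = 102 Ω
R = 2920 Ω.

2920 ± 102 Ω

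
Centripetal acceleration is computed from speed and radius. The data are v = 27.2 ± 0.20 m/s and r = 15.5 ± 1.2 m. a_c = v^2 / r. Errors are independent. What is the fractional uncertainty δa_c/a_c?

0.0788

Products/powers → add relative errors in quadrature, weighted by exponent:
  (2·δv/v)² = (2×0.00735)² = 0.000216;  (-1·δr/r)² = (-1×0.0774)² = 0.00599
δa_c/a_c = √(0.00621) = 0.0788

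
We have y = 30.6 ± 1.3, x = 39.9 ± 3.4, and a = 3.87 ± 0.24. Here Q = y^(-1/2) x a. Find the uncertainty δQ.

Relative error in a monomial: (δQ/Q)² = Σ (nᵢ · δxᵢ/xᵢ)².
  (−½·δy/y)² = (-0.5×0.0425)² = 0.000451;  (1·δx/x)² = (1×0.0852)² = 0.00726;  (1·δa/a)² = (1×0.0620)² = 0.00385
δQ/Q = √(0.0116) = 0.108
Q = 27.9, so δQ = 0.108 × 27.9 = 3.00.

3.00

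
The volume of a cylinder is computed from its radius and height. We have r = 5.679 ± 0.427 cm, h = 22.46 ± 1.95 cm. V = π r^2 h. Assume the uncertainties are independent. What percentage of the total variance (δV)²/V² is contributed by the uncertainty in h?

25.0%

(δV/V)² = (2·δr/r)² + (1·δh/h)²
  r term: (2×0.0752)² = 0.0226
  h term: (1×0.0868)² = 0.00754
Total = 0.0302. Share from h = 0.00754/0.0302 = 0.250.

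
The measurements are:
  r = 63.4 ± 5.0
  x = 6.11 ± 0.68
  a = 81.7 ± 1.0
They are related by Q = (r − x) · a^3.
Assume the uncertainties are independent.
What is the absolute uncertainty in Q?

2.98e+06

Let u = r − x = 57.3. δu = √(δr² + δx²) = √(25.0 + 0.462) = 5.05, so δu/u = 0.0881.
Q is then a monomial in u, a:
δQ/Q = √((δu/u)² + (3·δa/a)²) = √(0.00776 + 0.00135) = 0.0954
Q = 3.12e+07, so δQ = 0.0954 × 3.12e+07 = 2.98e+06.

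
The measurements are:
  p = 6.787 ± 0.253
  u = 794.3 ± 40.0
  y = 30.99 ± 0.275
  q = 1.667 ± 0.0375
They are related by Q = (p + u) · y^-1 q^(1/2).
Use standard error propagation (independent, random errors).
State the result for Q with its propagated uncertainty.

33.38 ± 1.73

Let w = p + u = 801.1. δw = √(δp² + δu²) = √(0.0640 + 1600) = 40.0, so δw/w = 0.0499.
Q is then a monomial in w, y, q:
δQ/Q = √((δw/w)² + (-1·δy/y)² + (½·δq/q)²) = √(0.00249 + 7.87e-05 + 0.000127) = 0.0519
Q = 33.38, so δQ = 0.0519 × 33.38 = 1.73.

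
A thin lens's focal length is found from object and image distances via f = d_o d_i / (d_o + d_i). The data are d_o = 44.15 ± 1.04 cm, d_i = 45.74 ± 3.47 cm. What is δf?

∂f/∂d_o = (d_i/(d_o+d_i))² = 0.259;  ∂f/∂d_i = (d_o/(d_o+d_i))² = 0.241
δf = √((∂f/∂d_o · δd_o)² + (∂f/∂d_i · δd_i)²) = √(0.0725 + 0.701) = 0.879 cm

0.879 cm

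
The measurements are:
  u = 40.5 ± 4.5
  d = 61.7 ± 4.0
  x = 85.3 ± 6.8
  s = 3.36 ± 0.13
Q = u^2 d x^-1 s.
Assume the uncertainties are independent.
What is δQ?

Q is a product of powers, so relative uncertainties combine in quadrature:
  (2·δu/u)² = (2×0.111)² = 0.0494;  (1·δd/d)² = (1×0.0648)² = 0.00420;  (-1·δx/x)² = (-1×0.0797)² = 0.00636;  (1·δs/s)² = (1×0.0387)² = 0.00150
δQ/Q = √(0.0614) = 0.248
Q = 3990, so δQ = 0.248 × 3990 = 988.

988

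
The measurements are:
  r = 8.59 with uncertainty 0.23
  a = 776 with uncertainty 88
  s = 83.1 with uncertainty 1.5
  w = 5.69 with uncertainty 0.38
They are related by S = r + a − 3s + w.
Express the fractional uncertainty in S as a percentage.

Each term contributes (cᵢ δxᵢ)² to (δS)²:
  (δr)² = 0.0529;  (δa)² = 7740;  (3·δs)² = 20.2;  (δw)² = 0.144
δS = √(7760) = 88.1
S = 541, so δS/S = 88.1/541 = 0.163.

16.3%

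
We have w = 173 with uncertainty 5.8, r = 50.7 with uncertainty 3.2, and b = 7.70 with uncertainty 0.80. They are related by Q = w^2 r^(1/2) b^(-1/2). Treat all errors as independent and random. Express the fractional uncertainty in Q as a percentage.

Since Q is a product/quotient, work with relative uncertainties:
  (2·δw/w)² = (2×0.0335)² = 0.00450;  (½·δr/r)² = (0.5×0.0631)² = 0.000996;  (−½·δb/b)² = (-0.5×0.104)² = 0.00270
δQ/Q = √(0.00819) = 0.0905

9.05%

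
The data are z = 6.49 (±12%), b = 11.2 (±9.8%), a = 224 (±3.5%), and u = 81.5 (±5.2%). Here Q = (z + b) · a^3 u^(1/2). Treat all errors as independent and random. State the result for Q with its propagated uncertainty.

(1.79 ± 0.237) × 10^9

Let w = z + b = 17.7. δw = √(δz² + δb²) = √(0.607 + 1.20) = 1.35, so δw/w = 0.0761.
Q is then a monomial in w, a, u:
δQ/Q = √((δw/w)² + (3·δa/a)² + (½·δu/u)²) = √(0.00579 + 0.0110 + 0.000676) = 0.132
Q = 1.79e+09, so δQ = 0.132 × 1.79e+09 = 2.37e+08.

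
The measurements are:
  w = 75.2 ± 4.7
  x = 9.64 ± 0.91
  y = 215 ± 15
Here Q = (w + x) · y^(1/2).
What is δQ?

Let u = w + x = 84.8. δu = √(δw² + δx²) = √(22.1 + 0.828) = 4.79, so δu/u = 0.0564.
Q is then a monomial in u, y:
δQ/Q = √((δu/u)² + (½·δy/y)²) = √(0.00318 + 0.00122) = 0.0663
Q = 1240, so δQ = 0.0663 × 1240 = 82.5.

82.5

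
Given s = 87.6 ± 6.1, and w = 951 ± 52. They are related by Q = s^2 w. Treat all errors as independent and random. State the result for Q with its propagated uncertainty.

(7.30 ± 1.09) × 10^6

Products/powers → add relative errors in quadrature, weighted by exponent:
  (2·δs/s)² = (2×0.0696)² = 0.0194;  (1·δw/w)² = (1×0.0547)² = 0.00299
δQ/Q = √(0.0224) = 0.150
Q = 7.3e+06, so δQ = 0.150 × 7.3e+06 = 1.09e+06.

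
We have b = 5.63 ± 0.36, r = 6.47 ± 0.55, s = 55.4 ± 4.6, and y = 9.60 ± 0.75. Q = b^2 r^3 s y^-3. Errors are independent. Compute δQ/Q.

Q is a product of powers, so relative uncertainties combine in quadrature:
  (2·δb/b)² = (2×0.0639)² = 0.0164;  (3·δr/r)² = (3×0.0850)² = 0.0650;  (1·δs/s)² = (1×0.0830)² = 0.00689;  (-3·δy/y)² = (-3×0.0781)² = 0.0549
δQ/Q = √(0.143) = 0.378

0.378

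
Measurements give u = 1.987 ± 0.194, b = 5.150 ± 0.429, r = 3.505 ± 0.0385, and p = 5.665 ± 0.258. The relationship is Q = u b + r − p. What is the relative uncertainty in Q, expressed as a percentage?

16.6%

Let w = u·b = 10.23. δw/w = √((1·δu/u)² + (1·δb/b)²) = √(0.00953 + 0.00694) = 0.128, so δw = 1.31.
Q = w + r − p: δQ = √(δw² + δr² + δp²) = √(1.72 + 0.00148 + 0.0666) = 1.34
Q = 8.073, so δQ/Q = 1.34/8.073 = 0.166.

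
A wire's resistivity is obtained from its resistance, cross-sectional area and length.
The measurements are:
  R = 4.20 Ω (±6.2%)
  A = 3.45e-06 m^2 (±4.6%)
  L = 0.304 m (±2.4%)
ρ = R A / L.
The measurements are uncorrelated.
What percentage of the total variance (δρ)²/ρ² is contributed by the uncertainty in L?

8.81%

(δρ/ρ)² = (1·δR/R)² + (1·δA/A)² + (-1·δL/L)²
  R term: (1×0.0620)² = 0.00384
  A term: (1×0.0460)² = 0.00212
  L term: (-1×0.0240)² = 0.000576
Total = 0.00654. Share from L = 0.000576/0.00654 = 0.0881.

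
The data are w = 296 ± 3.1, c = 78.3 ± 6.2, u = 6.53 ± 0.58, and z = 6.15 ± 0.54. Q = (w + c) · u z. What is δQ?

1900

Let h = w + c = 374. δh = √(δw² + δc²) = √(9.61 + 38.4) = 6.93, so δh/h = 0.0185.
Q is then a monomial in h, u, z:
δQ/Q = √((δh/h)² + (1·δu/u)² + (1·δz/z)²) = √(0.000343 + 0.00789 + 0.00771) = 0.126
Q = 15000, so δQ = 0.126 × 15000 = 1900.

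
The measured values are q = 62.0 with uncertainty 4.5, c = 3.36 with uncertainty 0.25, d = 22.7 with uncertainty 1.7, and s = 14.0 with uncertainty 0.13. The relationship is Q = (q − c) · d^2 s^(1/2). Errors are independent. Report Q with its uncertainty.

(1.13 ± 0.190) × 10^5

Let u = q − c = 58.6. δu = √(δq² + δc²) = √(20.2 + 0.0625) = 4.51, so δu/u = 0.0769.
Q is then a monomial in u, d, s:
δQ/Q = √((δu/u)² + (2·δd/d)² + (½·δs/s)²) = √(0.00591 + 0.0224 + 2.16e-05) = 0.168
Q = 1.13e+05, so δQ = 0.168 × 1.13e+05 = 19000.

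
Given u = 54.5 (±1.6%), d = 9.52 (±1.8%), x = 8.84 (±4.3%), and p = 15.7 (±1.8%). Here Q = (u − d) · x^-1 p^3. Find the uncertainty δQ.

1410

Let w = u − d = 45.0. δw = √(δu² + δd²) = √(0.760 + 0.0294) = 0.889, so δw/w = 0.0198.
Q is then a monomial in w, x, p:
δQ/Q = √((δw/w)² + (-1·δx/x)² + (3·δp/p)²) = √(0.000390 + 0.00185 + 0.00292) = 0.0718
Q = 19700, so δQ = 0.0718 × 19700 = 1410.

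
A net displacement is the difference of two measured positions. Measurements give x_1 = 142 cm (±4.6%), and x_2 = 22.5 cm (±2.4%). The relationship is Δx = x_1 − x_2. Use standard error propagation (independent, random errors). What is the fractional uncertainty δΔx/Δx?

For a sum/difference, combine absolute errors in quadrature:
  (δx_1)² = 42.7;  (δx_2)² = 0.292
δΔx = √(43.0) = 6.55 cm
Δx = 120 cm, so δΔx/Δx = 6.55/120 = 0.0548.

0.0548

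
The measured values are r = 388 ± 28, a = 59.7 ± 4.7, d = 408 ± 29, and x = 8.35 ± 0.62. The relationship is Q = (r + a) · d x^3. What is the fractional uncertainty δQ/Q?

Let u = r + a = 448. δu = √(δr² + δa²) = √(784 + 22.1) = 28.4, so δu/u = 0.0634.
Q is then a monomial in u, d, x:
δQ/Q = √((δu/u)² + (1·δd/d)² + (3·δx/x)²) = √(0.00402 + 0.00505 + 0.0496) = 0.242

0.242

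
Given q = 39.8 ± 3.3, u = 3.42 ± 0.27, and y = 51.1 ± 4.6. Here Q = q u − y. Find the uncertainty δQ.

Let p = q·u = 136. δp/p = √((1·δq/q)² + (1·δu/u)²) = √(0.00687 + 0.00623) = 0.114, so δp = 15.6.
Q = p − y: δQ = √(δp² + δy²) = √(243 + 21.2) = 16.2

16.2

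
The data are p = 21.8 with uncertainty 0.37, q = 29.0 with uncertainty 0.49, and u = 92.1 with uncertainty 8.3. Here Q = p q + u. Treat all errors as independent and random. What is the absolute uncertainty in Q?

Let w = p·q = 632. δw/w = √((1·δp/p)² + (1·δq/q)²) = √(0.000288 + 0.000285) = 0.0239, so δw = 15.1.
Q = w + u: δQ = √(δw² + δu²) = √(229 + 68.9) = 17.3

17.3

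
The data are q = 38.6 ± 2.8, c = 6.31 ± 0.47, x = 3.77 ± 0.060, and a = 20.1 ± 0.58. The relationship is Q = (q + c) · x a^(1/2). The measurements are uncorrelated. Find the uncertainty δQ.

50.7

Let u = q + c = 44.9. δu = √(δq² + δc²) = √(7.84 + 0.221) = 2.84, so δu/u = 0.0632.
Q is then a monomial in u, x, a:
δQ/Q = √((δu/u)² + (1·δx/x)² + (½·δa/a)²) = √(0.00400 + 0.000253 + 0.000208) = 0.0668
Q = 759, so δQ = 0.0668 × 759 = 50.7.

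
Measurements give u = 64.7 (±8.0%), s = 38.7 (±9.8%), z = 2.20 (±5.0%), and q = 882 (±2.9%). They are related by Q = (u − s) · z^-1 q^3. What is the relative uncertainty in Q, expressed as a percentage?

Let w = u − s = 26.0. δw = √(δu² + δs²) = √(26.8 + 14.4) = 6.42, so δw/w = 0.247.
Q is then a monomial in w, z, q:
δQ/Q = √((δw/w)² + (-1·δz/z)² + (3·δq/q)²) = √(0.0609 + 0.00250 + 0.00757) = 0.266

26.6%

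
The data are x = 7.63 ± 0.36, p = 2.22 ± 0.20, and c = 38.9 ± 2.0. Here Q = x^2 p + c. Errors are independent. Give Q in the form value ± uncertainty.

Let w = x^2·p = 129. δw/w = √((2·δx/x)² + (1·δp/p)²) = √(0.00890 + 0.00812) = 0.130, so δw = 16.9.
Q = w + c: δQ = √(δw² + δc²) = √(284 + 4.00) = 17.0
Q = 168.

168 ± 17.0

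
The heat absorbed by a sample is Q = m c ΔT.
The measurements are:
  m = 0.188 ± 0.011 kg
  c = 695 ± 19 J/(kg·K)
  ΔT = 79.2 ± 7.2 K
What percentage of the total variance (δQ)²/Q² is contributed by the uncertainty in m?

(δQ/Q)² = (1·δm/m)² + (1·δc/c)² + (1·δΔT/ΔT)²
  m term: (1×0.0585)² = 0.00342
  c term: (1×0.0273)² = 0.000747
  ΔT term: (1×0.0909)² = 0.00826
Total = 0.0124. Share from m = 0.00342/0.0124 = 0.275.

27.5%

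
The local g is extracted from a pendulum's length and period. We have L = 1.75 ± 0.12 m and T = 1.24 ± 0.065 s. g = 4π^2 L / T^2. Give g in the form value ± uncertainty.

44.9 ± 5.63 m/s^2

Relative error in a monomial: (δg/g)² = Σ (nᵢ · δxᵢ/xᵢ)².
  (1·δL/L)² = (1×0.0686)² = 0.00470;  (-2·δT/T)² = (-2×0.0524)² = 0.0110
δg/g = √(0.0157) = 0.125
g = 44.9 m/s^2, so δg = 0.125 × 44.9 = 5.63 m/s^2.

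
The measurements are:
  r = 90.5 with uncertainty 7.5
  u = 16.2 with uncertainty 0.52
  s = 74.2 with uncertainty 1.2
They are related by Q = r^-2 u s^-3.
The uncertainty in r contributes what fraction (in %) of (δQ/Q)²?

89.0%

(δQ/Q)² = (-2·δr/r)² + (1·δu/u)² + (-3·δs/s)²
  r term: (-2×0.0829)² = 0.0275
  u term: (1×0.0321)² = 0.00103
  s term: (-3×0.0162)² = 0.00235
Total = 0.0309. Share from r = 0.0275/0.0309 = 0.890.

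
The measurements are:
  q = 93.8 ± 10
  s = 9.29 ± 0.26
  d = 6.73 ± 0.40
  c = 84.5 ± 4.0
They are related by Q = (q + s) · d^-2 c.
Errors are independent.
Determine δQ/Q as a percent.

Let u = q + s = 103. δu = √(δq² + δs²) = √(100 + 0.0676) = 10.0, so δu/u = 0.0970.
Q is then a monomial in u, d, c:
δQ/Q = √((δu/u)² + (-2·δd/d)² + (1·δc/c)²) = √(0.00942 + 0.0141 + 0.00224) = 0.161

16.1%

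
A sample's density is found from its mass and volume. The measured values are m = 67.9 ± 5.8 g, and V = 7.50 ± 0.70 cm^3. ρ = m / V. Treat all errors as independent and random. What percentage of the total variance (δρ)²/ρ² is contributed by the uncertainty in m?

(δρ/ρ)² = (1·δm/m)² + (-1·δV/V)²
  m term: (1×0.0854)² = 0.00730
  V term: (-1×0.0933)² = 0.00871
Total = 0.0160. Share from m = 0.00730/0.0160 = 0.456.

45.6%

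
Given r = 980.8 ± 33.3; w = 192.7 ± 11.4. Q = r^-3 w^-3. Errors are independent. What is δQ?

3.03e-17

Since Q is a product/quotient, work with relative uncertainties:
  (-3·δr/r)² = (-3×0.0340)² = 0.0104;  (-3·δw/w)² = (-3×0.0592)² = 0.0315
δQ/Q = √(0.0419) = 0.205
Q = 1.481e-16, so δQ = 0.205 × 1.481e-16 = 3.03e-17.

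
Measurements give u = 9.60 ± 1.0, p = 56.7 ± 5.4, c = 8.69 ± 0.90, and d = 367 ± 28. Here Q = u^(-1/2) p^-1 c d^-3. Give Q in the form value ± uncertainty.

(1.00 ± 0.274) × 10^-9

Since Q is a product/quotient, work with relative uncertainties:
  (−½·δu/u)² = (-0.5×0.104)² = 0.00271;  (-1·δp/p)² = (-1×0.0952)² = 0.00907;  (1·δc/c)² = (1×0.104)² = 0.0107;  (-3·δd/d)² = (-3×0.0763)² = 0.0524
δQ/Q = √(0.0749) = 0.274
Q = 1e-09, so δQ = 0.274 × 1e-09 = 2.74e-10.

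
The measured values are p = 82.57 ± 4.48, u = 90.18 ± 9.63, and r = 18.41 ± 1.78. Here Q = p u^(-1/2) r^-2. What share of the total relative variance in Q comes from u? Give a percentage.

(δQ/Q)² = (1·δp/p)² + (−½·δu/u)² + (-2·δr/r)²
  p term: (1×0.0543)² = 0.00294
  u term: (-0.5×0.107)² = 0.00285
  r term: (-2×0.0967)² = 0.0374
Total = 0.0432. Share from u = 0.00285/0.0432 = 0.0660.

6.60%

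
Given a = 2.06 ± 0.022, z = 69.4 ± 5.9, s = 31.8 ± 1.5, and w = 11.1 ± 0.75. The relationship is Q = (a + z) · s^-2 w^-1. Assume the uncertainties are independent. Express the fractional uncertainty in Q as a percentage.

Let u = a + z = 71.5. δu = √(δa² + δz²) = √(0.000484 + 34.8) = 5.90, so δu/u = 0.0826.
Q is then a monomial in u, s, w:
δQ/Q = √((δu/u)² + (-2·δs/s)² + (-1·δw/w)²) = √(0.00682 + 0.00890 + 0.00457) = 0.142

14.2%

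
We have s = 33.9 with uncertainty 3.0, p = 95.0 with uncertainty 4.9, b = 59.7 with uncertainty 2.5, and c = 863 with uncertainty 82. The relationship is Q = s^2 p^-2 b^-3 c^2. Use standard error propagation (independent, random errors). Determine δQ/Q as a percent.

Since Q is a product/quotient, work with relative uncertainties:
  (2·δs/s)² = (2×0.0885)² = 0.0313;  (-2·δp/p)² = (-2×0.0516)² = 0.0106;  (-3·δb/b)² = (-3×0.0419)² = 0.0158;  (2·δc/c)² = (2×0.0950)² = 0.0361
δQ/Q = √(0.0939) = 0.306

30.6%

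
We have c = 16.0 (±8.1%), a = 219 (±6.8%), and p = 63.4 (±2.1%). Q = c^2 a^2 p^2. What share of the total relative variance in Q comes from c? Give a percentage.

56.4%

(δQ/Q)² = (2·δc/c)² + (2·δa/a)² + (2·δp/p)²
  c term: (2×0.0810)² = 0.0262
  a term: (2×0.0680)² = 0.0185
  p term: (2×0.0210)² = 0.00176
Total = 0.0465. Share from c = 0.0262/0.0465 = 0.564.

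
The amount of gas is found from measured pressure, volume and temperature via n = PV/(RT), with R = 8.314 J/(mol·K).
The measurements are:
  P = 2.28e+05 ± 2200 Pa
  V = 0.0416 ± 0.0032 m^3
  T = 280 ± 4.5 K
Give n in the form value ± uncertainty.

4.07 ± 0.323 mol

Since n is a product/quotient, work with relative uncertainties:
  (1·δP/P)² = (1×0.00965)² = 9.31e-05;  (1·δV/V)² = (1×0.0769)² = 0.00592;  (-1·δT/T)² = (-1×0.0161)² = 0.000258
δn/n = √(0.00627) = 0.0792
n = 4.07 mol, so δn = 0.0792 × 4.07 = 0.323 mol.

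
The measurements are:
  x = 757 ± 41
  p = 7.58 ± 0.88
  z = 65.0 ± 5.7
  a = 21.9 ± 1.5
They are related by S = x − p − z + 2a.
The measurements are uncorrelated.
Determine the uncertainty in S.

For a sum/difference, combine absolute errors in quadrature:
  (δx)² = 1680;  (δp)² = 0.774;  (δz)² = 32.5;  (2·δa)² = 9.00
δS = √(1720) = 41.5

41.5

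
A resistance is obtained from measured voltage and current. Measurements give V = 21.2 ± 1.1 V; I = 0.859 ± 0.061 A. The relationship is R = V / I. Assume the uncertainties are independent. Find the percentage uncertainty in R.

Products/powers → add relative errors in quadrature, weighted by exponent:
  (1·δV/V)² = (1×0.0519)² = 0.00269;  (-1·δI/I)² = (-1×0.0710)² = 0.00504
δR/R = √(0.00774) = 0.0879

8.79%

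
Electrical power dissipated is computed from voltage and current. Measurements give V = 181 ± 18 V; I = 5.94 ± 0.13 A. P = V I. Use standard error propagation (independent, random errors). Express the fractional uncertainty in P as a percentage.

Relative error in a monomial: (δP/P)² = Σ (nᵢ · δxᵢ/xᵢ)².
  (1·δV/V)² = (1×0.0994)² = 0.00989;  (1·δI/I)² = (1×0.0219)² = 0.000479
δP/P = √(0.0104) = 0.102

10.2%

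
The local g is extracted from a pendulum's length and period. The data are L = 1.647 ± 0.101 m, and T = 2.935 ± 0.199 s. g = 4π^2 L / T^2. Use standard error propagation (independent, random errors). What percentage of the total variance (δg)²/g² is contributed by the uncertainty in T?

83.0%

(δg/g)² = (1·δL/L)² + (-2·δT/T)²
  L term: (1×0.0613)² = 0.00376
  T term: (-2×0.0678)² = 0.0184
Total = 0.0221. Share from T = 0.0184/0.0221 = 0.830.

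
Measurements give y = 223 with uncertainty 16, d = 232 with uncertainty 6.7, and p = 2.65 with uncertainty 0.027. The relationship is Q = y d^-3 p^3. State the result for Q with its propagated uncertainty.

Since Q is a product/quotient, work with relative uncertainties:
  (1·δy/y)² = (1×0.0717)² = 0.00515;  (-3·δd/d)² = (-3×0.0289)² = 0.00751;  (3·δp/p)² = (3×0.0102)² = 0.000934
δQ/Q = √(0.0136) = 0.117
Q = 0.000332, so δQ = 0.117 × 0.000332 = 3.87e-05.

(3.32 ± 0.387) × 10^-4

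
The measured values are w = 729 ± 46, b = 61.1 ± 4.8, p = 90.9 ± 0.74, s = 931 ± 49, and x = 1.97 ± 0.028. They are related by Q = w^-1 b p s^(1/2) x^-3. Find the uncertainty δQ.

For a monomial Q ∝ w^-1, b, p, s^(1/2), x^-3, fractional errors add in quadrature:
  (-1·δw/w)² = (-1×0.0631)² = 0.00398;  (1·δb/b)² = (1×0.0786)² = 0.00617;  (1·δp/p)² = (1×0.00814)² = 6.63e-05;  (½·δs/s)² = (0.5×0.0526)² = 0.000693;  (-3·δx/x)² = (-3×0.0142)² = 0.00182
δQ/Q = √(0.0127) = 0.113
Q = 30.4, so δQ = 0.113 × 30.4 = 3.43.

3.43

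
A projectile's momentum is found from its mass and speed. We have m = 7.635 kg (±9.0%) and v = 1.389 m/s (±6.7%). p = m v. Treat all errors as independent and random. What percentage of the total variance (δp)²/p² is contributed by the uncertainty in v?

35.7%

(δp/p)² = (1·δm/m)² + (1·δv/v)²
  m term: (1×0.0900)² = 0.00810
  v term: (1×0.0670)² = 0.00449
Total = 0.0126. Share from v = 0.00449/0.0126 = 0.357.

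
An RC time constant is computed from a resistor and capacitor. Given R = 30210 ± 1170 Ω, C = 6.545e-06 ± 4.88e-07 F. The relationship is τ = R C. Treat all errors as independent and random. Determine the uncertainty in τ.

0.0166 s

Since τ is a product/quotient, work with relative uncertainties:
  (1·δR/R)² = (1×0.0387)² = 0.00150;  (1·δC/C)² = (1×0.0746)² = 0.00556
δτ/τ = √(0.00706) = 0.0840
τ = 0.1977 s, so δτ = 0.0840 × 0.1977 = 0.0166 s.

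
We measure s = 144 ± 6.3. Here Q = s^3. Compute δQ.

For a monomial Q ∝ s^3, fractional errors add in quadrature:
  (3·δs/s)² = (3×0.0437)² = 0.0172
δQ/Q = √(0.0172) = 0.131
Q = 2.99e+06, so δQ = 0.131 × 2.99e+06 = 3.92e+05.

3.92e+05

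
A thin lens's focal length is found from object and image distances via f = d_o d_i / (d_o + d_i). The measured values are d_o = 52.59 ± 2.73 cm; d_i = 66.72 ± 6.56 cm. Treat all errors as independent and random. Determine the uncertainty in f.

∂f/∂d_o = (d_i/(d_o+d_i))² = 0.313;  ∂f/∂d_i = (d_o/(d_o+d_i))² = 0.194
δf = √((∂f/∂d_o · δd_o)² + (∂f/∂d_i · δd_i)²) = √(0.729 + 1.62) = 1.53 cm

1.53 cm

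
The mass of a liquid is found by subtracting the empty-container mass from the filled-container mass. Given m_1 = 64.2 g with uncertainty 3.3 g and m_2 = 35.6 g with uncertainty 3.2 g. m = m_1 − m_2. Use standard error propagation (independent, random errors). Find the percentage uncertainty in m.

16.1%

m is a linear combination, so absolute uncertainties add in quadrature:
  (δm_1)² = 10.9;  (δm_2)² = 10.2
δm = √(21.1) = 4.60 g
m = 28.6 g, so δm/m = 4.60/28.6 = 0.161.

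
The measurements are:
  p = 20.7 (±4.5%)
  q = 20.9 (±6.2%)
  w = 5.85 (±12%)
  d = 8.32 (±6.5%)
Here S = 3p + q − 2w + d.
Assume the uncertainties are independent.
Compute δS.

Absolute uncertainties add in quadrature for a linear combination:
  (3·δp)² = 7.81;  (δq)² = 1.68;  (2·δw)² = 1.97;  (δd)² = 0.292
δS = √(11.8) = 3.43

3.43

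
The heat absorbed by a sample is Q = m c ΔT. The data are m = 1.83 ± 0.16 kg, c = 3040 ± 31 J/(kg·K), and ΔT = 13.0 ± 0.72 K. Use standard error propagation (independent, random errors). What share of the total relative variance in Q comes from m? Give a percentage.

70.7%

(δQ/Q)² = (1·δm/m)² + (1·δc/c)² + (1·δΔT/ΔT)²
  m term: (1×0.0874)² = 0.00764
  c term: (1×0.0102)² = 0.000104
  ΔT term: (1×0.0554)² = 0.00307
Total = 0.0108. Share from m = 0.00764/0.0108 = 0.707.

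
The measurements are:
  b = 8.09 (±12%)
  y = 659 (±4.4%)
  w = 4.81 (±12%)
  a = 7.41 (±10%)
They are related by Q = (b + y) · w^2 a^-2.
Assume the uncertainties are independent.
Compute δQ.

88.7

Let u = b + y = 667. δu = √(δb² + δy²) = √(0.942 + 841) = 29.0, so δu/u = 0.0435.
Q is then a monomial in u, w, a:
δQ/Q = √((δu/u)² + (2·δw/w)² + (-2·δa/a)²) = √(0.00189 + 0.0576 + 0.0400) = 0.315
Q = 281, so δQ = 0.315 × 281 = 88.7.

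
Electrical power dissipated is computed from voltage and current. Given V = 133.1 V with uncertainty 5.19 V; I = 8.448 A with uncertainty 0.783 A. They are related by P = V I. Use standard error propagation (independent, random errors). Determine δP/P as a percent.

Since P is a product/quotient, work with relative uncertainties:
  (1·δV/V)² = (1×0.0390)² = 0.00152;  (1·δI/I)² = (1×0.0927)² = 0.00859
δP/P = √(0.0101) = 0.101

10.1%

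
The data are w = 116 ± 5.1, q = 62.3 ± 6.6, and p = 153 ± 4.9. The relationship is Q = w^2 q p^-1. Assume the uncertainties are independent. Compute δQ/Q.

0.141

Since Q is a product/quotient, work with relative uncertainties:
  (2·δw/w)² = (2×0.0440)² = 0.00773;  (1·δq/q)² = (1×0.106)² = 0.0112;  (-1·δp/p)² = (-1×0.0320)² = 0.00103
δQ/Q = √(0.0200) = 0.141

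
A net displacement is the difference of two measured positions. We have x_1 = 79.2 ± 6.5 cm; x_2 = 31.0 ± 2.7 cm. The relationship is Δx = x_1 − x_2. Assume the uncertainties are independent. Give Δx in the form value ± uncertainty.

Each term contributes (cᵢ δxᵢ)² to (δΔx)²:
  (δx_1)² = 42.2;  (δx_2)² = 7.29
δΔx = √(49.5) = 7.04 cm
Δx = 48.2 cm.

48.2 ± 7.04 cm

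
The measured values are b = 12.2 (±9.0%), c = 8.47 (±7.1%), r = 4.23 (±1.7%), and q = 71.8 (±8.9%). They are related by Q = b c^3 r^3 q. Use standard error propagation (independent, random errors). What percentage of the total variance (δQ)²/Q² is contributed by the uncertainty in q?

(δQ/Q)² = (1·δb/b)² + (3·δc/c)² + (3·δr/r)² + (1·δq/q)²
  b term: (1×0.0900)² = 0.00810
  c term: (3×0.0710)² = 0.0454
  r term: (3×0.0170)² = 0.00260
  q term: (1×0.0890)² = 0.00792
Total = 0.0640. Share from q = 0.00792/0.0640 = 0.124.

12.4%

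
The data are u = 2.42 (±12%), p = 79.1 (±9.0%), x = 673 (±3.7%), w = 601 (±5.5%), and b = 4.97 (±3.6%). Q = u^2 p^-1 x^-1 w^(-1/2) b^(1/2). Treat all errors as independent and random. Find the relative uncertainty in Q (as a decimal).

Q is a product of powers, so relative uncertainties combine in quadrature:
  (2·δu/u)² = (2×0.120)² = 0.0576;  (-1·δp/p)² = (-1×0.0900)² = 0.00810;  (-1·δx/x)² = (-1×0.0370)² = 0.00137;  (−½·δw/w)² = (-0.5×0.0550)² = 0.000756;  (½·δb/b)² = (0.5×0.0360)² = 0.000324
δQ/Q = √(0.0681) = 0.261

0.261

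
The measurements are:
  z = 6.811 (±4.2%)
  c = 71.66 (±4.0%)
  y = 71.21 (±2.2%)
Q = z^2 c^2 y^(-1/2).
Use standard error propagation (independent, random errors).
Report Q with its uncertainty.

28230 ± 3290

Q is a product of powers, so relative uncertainties combine in quadrature:
  (2·δz/z)² = (2×0.0420)² = 0.00706;  (2·δc/c)² = (2×0.0400)² = 0.00640;  (−½·δy/y)² = (-0.5×0.0220)² = 0.000121
δQ/Q = √(0.0136) = 0.117
Q = 28230, so δQ = 0.117 × 28230 = 3290.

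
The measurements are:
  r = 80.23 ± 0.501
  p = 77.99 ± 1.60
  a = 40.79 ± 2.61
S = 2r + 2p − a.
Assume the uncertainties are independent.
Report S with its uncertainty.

Absolute uncertainties add in quadrature for a linear combination:
  (2·δr)² = 1.00;  (2·δp)² = 10.2;  (δa)² = 6.81
δS = √(18.1) = 4.25
S = 275.6.

275.6 ± 4.25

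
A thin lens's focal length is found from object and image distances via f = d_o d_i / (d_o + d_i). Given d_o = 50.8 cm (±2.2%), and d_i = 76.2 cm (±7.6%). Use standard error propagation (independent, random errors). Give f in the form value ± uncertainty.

30.5 ± 1.01 cm

∂f/∂d_o = (d_i/(d_o+d_i))² = 0.360;  ∂f/∂d_i = (d_o/(d_o+d_i))² = 0.160
δf = √((∂f/∂d_o · δd_o)² + (∂f/∂d_i · δd_i)²) = √(0.162 + 0.859) = 1.01 cm
f = 30.5 cm.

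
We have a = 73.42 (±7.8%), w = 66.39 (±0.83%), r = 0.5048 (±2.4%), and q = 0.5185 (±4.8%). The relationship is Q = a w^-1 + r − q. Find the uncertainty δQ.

0.0911

Let p = a·w^-1 = 1.106. δp/p = √((1·δa/a)² + (-1·δw/w)²) = √(0.00608 + 6.89e-05) = 0.0784, so δp = 0.0867.
Q = p + r − q: δQ = √(δp² + δr² + δq²) = √(0.00752 + 0.000147 + 0.000619) = 0.0911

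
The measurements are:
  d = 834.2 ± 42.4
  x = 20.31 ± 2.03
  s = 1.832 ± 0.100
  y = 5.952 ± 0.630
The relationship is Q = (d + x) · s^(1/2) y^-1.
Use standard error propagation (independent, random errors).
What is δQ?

Let u = d + x = 854.5. δu = √(δd² + δx²) = √(1800 + 4.12) = 42.4, so δu/u = 0.0497.
Q is then a monomial in u, s, y:
δQ/Q = √((δu/u)² + (½·δs/s)² + (-1·δy/y)²) = √(0.00247 + 0.000745 + 0.0112) = 0.120
Q = 194.3, so δQ = 0.120 × 194.3 = 23.3.

23.3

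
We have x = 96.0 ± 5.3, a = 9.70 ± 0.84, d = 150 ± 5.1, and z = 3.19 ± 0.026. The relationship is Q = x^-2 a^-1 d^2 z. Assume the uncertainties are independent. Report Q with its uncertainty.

0.803 ± 0.125

Each factor contributes (exponent × relative error)² to (δQ/Q)²:
  (-2·δx/x)² = (-2×0.0552)² = 0.0122;  (-1·δa/a)² = (-1×0.0866)² = 0.00750;  (2·δd/d)² = (2×0.0340)² = 0.00462;  (1·δz/z)² = (1×0.00815)² = 6.64e-05
δQ/Q = √(0.0244) = 0.156
Q = 0.803, so δQ = 0.156 × 0.803 = 0.125.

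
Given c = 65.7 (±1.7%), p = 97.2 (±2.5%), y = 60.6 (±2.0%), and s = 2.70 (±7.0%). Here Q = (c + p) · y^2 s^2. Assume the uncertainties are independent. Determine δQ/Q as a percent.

14.7%

Let u = c + p = 163. δu = √(δc² + δp²) = √(1.25 + 5.90) = 2.67, so δu/u = 0.0164.
Q is then a monomial in u, y, s:
δQ/Q = √((δu/u)² + (2·δy/y)² + (2·δs/s)²) = √(0.000270 + 0.00160 + 0.0196) = 0.147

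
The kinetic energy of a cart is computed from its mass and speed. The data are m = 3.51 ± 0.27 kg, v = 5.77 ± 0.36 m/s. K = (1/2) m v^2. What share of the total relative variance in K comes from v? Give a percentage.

72.5%

(δK/K)² = (1·δm/m)² + (2·δv/v)²
  m term: (1×0.0769)² = 0.00592
  v term: (2×0.0624)² = 0.0156
Total = 0.0215. Share from v = 0.0156/0.0215 = 0.725.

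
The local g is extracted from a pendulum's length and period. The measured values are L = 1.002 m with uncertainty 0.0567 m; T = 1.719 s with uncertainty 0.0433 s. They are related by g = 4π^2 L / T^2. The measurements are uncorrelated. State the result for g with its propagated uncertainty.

13.39 ± 1.01 m/s^2

Relative error in a monomial: (δg/g)² = Σ (nᵢ · δxᵢ/xᵢ)².
  (1·δL/L)² = (1×0.0566)² = 0.00320;  (-2·δT/T)² = (-2×0.0252)² = 0.00254
δg/g = √(0.00574) = 0.0758
g = 13.39 m/s^2, so δg = 0.0758 × 13.39 = 1.01 m/s^2.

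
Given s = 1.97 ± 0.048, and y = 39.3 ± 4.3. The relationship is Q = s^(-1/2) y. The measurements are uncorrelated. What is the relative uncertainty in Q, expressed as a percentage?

11.0%

Since Q is a product/quotient, work with relative uncertainties:
  (−½·δs/s)² = (-0.5×0.0244)² = 0.000148;  (1·δy/y)² = (1×0.109)² = 0.0120
δQ/Q = √(0.0121) = 0.110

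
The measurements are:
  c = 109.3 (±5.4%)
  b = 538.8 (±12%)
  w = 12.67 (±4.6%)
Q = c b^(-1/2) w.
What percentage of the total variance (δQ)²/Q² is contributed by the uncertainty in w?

24.5%

(δQ/Q)² = (1·δc/c)² + (−½·δb/b)² + (1·δw/w)²
  c term: (1×0.0540)² = 0.00292
  b term: (-0.5×0.120)² = 0.00360
  w term: (1×0.0460)² = 0.00212
Total = 0.00863. Share from w = 0.00212/0.00863 = 0.245.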